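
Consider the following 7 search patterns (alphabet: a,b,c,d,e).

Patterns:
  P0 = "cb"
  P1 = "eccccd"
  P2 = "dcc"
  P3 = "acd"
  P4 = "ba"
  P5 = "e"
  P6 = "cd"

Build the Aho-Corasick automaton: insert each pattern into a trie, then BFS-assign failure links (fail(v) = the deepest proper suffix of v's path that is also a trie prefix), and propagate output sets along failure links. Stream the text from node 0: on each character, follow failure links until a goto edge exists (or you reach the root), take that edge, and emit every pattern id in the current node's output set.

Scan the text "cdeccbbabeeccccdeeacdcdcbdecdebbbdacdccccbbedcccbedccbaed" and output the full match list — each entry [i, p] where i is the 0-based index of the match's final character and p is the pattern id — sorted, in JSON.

Construct AC machine:
Trie (insert patterns):
  0='ε' goto a→12 b→15 c→1 d→9 e→3
  1='c' goto b→2 d→17
  2='cb' goto ·  ←P0
  3='e' goto c→4  ←P5
  4='ec' goto c→5
  5='ecc' goto c→6
  6='eccc' goto c→7
  7='ecccc' goto d→8
  8='eccccd' goto ·  ←P1
  9='d' goto c→10
  10='dc' goto c→11
  11='dcc' goto ·  ←P2
  12='a' goto c→13
  13='ac' goto d→14
  14='acd' goto ·  ←P3
  15='b' goto a→16
  16='ba' goto ·  ←P4
  17='cd' goto ·  ←P6

BFS fail/out derivation:
  n1('c'): parent n0 fail=0; on 'c' 0 → fail=0;  out ∅∪∅=∅
  n3('e'): parent n0 fail=0; on 'e' 0 → fail=0;  out {5}∪∅={5}
  n9('d'): parent n0 fail=0; on 'd' 0 → fail=0;  out ∅∪∅=∅
  n12('a'): parent n0 fail=0; on 'a' 0 → fail=0;  out ∅∪∅=∅
  n15('b'): parent n0 fail=0; on 'b' 0 → fail=0;  out ∅∪∅=∅
  n2('cb'): parent n1 fail=0; on 'b' 0 → fail=15;  out {0}∪∅={0}
  n4('ec'): parent n3 fail=0; on 'c' 0 → fail=1;  out ∅∪∅=∅
  n10('dc'): parent n9 fail=0; on 'c' 0 → fail=1;  out ∅∪∅=∅
  n13('ac'): parent n12 fail=0; on 'c' 0 → fail=1;  out ∅∪∅=∅
  n16('ba'): parent n15 fail=0; on 'a' 0 → fail=12;  out {4}∪∅={4}
  n17('cd'): parent n1 fail=0; on 'd' 0 → fail=9;  out {6}∪∅={6}
  n5('ecc'): parent n4 fail=1; on 'c' 1→0 → fail=1;  out ∅∪∅=∅
  n11('dcc'): parent n10 fail=1; on 'c' 1→0 → fail=1;  out {2}∪∅={2}
  n14('acd'): parent n13 fail=1; on 'd' 1 → fail=17;  out {3}∪{6}={3,6}
  n6('eccc'): parent n5 fail=1; on 'c' 1→0 → fail=1;  out ∅∪∅=∅
  n7('ecccc'): parent n6 fail=1; on 'c' 1→0 → fail=1;  out ∅∪∅=∅
  n8('eccccd'): parent n7 fail=1; on 'd' 1 → fail=17;  out {1}∪{6}={1,6}

Run:
[0] read 'c'  n0⇒n1
[1] read 'd'  n1⇒n17  ** P6@[0:1]
[2] read 'e'  n17⇒n3 ·f  ** P5@[2:2]
[3] read 'c'  n3⇒n4
[4] read 'c'  n4⇒n5
[5] read 'b'  n5⇒n2 ·f  ** P0@[4:5]
[6] read 'b'  n2⇒n15 ·f
[7] read 'a'  n15⇒n16  ** P4@[6:7]
[8] read 'b'  n16⇒n15 ·f
[9] read 'e'  n15⇒n3 ·f  ** P5@[9:9]
[10] read 'e'  n3⇒n3 ·f  ** P5@[10:10]
[11] read 'c'  n3⇒n4
[12] read 'c'  n4⇒n5
[13] read 'c'  n5⇒n6
[14] read 'c'  n6⇒n7
[15] read 'd'  n7⇒n8  ** P1@[10:15],P6@[14:15]
[16] read 'e'  n8⇒n3 ·f  ** P5@[16:16]
[17] read 'e'  n3⇒n3 ·f  ** P5@[17:17]
[18] read 'a'  n3⇒n12 ·f
[19] read 'c'  n12⇒n13
[20] read 'd'  n13⇒n14  ** P3@[18:20],P6@[19:20]
[21] read 'c'  n14⇒n10 ·f
[22] read 'd'  n10⇒n17 ·f  ** P6@[21:22]
[23] read 'c'  n17⇒n10 ·f
[24] read 'b'  n10⇒n2 ·f  ** P0@[23:24]
[25] read 'd'  n2⇒n9 ·f
[26] read 'e'  n9⇒n3 ·f  ** P5@[26:26]
[27] read 'c'  n3⇒n4
[28] read 'd'  n4⇒n17 ·f  ** P6@[27:28]
[29] read 'e'  n17⇒n3 ·f  ** P5@[29:29]
[30] read 'b'  n3⇒n15 ·f
[31] read 'b'  n15⇒n15 ·f
[32] read 'b'  n15⇒n15 ·f
[33] read 'd'  n15⇒n9 ·f
[34] read 'a'  n9⇒n12 ·f
[35] read 'c'  n12⇒n13
[36] read 'd'  n13⇒n14  ** P3@[34:36],P6@[35:36]
[37] read 'c'  n14⇒n10 ·f
[38] read 'c'  n10⇒n11  ** P2@[36:38]
[39] read 'c'  n11⇒n1 ·f
[40] read 'c'  n1⇒n1 ·f
[41] read 'b'  n1⇒n2  ** P0@[40:41]
[42] read 'b'  n2⇒n15 ·f
[43] read 'e'  n15⇒n3 ·f  ** P5@[43:43]
[44] read 'd'  n3⇒n9 ·f
[45] read 'c'  n9⇒n10
[46] read 'c'  n10⇒n11  ** P2@[44:46]
[47] read 'c'  n11⇒n1 ·f
[48] read 'b'  n1⇒n2  ** P0@[47:48]
[49] read 'e'  n2⇒n3 ·f  ** P5@[49:49]
[50] read 'd'  n3⇒n9 ·f
[51] read 'c'  n9⇒n10
[52] read 'c'  n10⇒n11  ** P2@[50:52]
[53] read 'b'  n11⇒n2 ·f  ** P0@[52:53]
[54] read 'a'  n2⇒n16 ·f  ** P4@[53:54]
[55] read 'e'  n16⇒n3 ·f  ** P5@[55:55]
[56] read 'd'  n3⇒n9 ·f

All matches (sorted): [[1,6],[2,5],[5,0],[7,4],[9,5],[10,5],[15,1],[15,6],[16,5],[17,5],[20,3],[20,6],[22,6],[24,0],[26,5],[28,6],[29,5],[36,3],[36,6],[38,2],[41,0],[43,5],[46,2],[48,0],[49,5],[52,2],[53,0],[54,4],[55,5]]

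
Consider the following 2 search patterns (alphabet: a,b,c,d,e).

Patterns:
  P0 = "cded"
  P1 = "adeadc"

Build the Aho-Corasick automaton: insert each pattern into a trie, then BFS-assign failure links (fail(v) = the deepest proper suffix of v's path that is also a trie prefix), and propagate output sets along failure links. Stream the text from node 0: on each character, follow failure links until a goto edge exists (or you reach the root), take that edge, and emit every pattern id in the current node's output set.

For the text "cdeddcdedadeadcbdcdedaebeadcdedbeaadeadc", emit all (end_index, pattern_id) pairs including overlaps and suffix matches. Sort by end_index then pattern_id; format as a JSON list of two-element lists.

Construct AC machine:
Trie (insert patterns):
  n0 'ε': a→5 c→1
  n1 'c': d→2
  n2 'cd': e→3
  n3 'cde': d→4
  n4 'cded': ·  [P0 ends]
  n5 'a': d→6
  n6 'ad': e→7
  n7 'ade': a→8
  n8 'adea': d→9
  n9 'adead': c→10
  n10 'adeadc': ·  [P1 ends]

Failure links (BFS by depth):
  fail(1) 'c': from fail(0)=0 chase 'c': 0 ⇒ 0;  out=∅∪out(0)=∅
  fail(5) 'a': from fail(0)=0 chase 'a': 0 ⇒ 0;  out=∅∪out(0)=∅
  fail(2) 'cd': from fail(1)=0 chase 'd': 0 ⇒ 0;  out=∅∪out(0)=∅
  fail(6) 'ad': from fail(5)=0 chase 'd': 0 ⇒ 0;  out=∅∪out(0)=∅
  fail(3) 'cde': from fail(2)=0 chase 'e': 0 ⇒ 0;  out=∅∪out(0)=∅
  fail(7) 'ade': from fail(6)=0 chase 'e': 0 ⇒ 0;  out=∅∪out(0)=∅
  fail(4) 'cded': from fail(3)=0 chase 'd': 0 ⇒ 0;  out={0}∪out(0)={0}
  fail(8) 'adea': from fail(7)=0 chase 'a': 0 ⇒ 5;  out=∅∪out(5)=∅
  fail(9) 'adead': from fail(8)=5 chase 'd': 5 ⇒ 6;  out=∅∪out(6)=∅
  fail(10) 'adeadc': from fail(9)=6 chase 'c': 6→0 ⇒ 1;  out={1}∪out(1)={1}

Run:
i=0 'c': node 0→1
i=1 'd': node 1→2
i=2 'e': node 2→3
i=3 'd': node 3→4  emit P0@[0:3]
i=4 'd': node 4→0 ·f
i=5 'c': node 0→1
i=6 'd': node 1→2
i=7 'e': node 2→3
i=8 'd': node 3→4  emit P0@[5:8]
i=9 'a': node 4→5 ·f
i=10 'd': node 5→6
i=11 'e': node 6→7
i=12 'a': node 7→8
i=13 'd': node 8→9
i=14 'c': node 9→10  emit P1@[9:14]
i=15 'b': node 10→0 ·f
i=16 'd': node 0→0
i=17 'c': node 0→1
i=18 'd': node 1→2
i=19 'e': node 2→3
i=20 'd': node 3→4  emit P0@[17:20]
i=21 'a': node 4→5 ·f
i=22 'e': node 5→0 ·f
i=23 'b': node 0→0
i=24 'e': node 0→0
i=25 'a': node 0→5
i=26 'd': node 5→6
i=27 'c': node 6→1 ·f
i=28 'd': node 1→2
i=29 'e': node 2→3
i=30 'd': node 3→4  emit P0@[27:30]
i=31 'b': node 4→0 ·f
i=32 'e': node 0→0
i=33 'a': node 0→5
i=34 'a': node 5→5 ·f
i=35 'd': node 5→6
i=36 'e': node 6→7
i=37 'a': node 7→8
i=38 'd': node 8→9
i=39 'c': node 9→10  emit P1@[34:39]

All matches (sorted): [[3,0],[8,0],[14,1],[20,0],[30,0],[39,1]]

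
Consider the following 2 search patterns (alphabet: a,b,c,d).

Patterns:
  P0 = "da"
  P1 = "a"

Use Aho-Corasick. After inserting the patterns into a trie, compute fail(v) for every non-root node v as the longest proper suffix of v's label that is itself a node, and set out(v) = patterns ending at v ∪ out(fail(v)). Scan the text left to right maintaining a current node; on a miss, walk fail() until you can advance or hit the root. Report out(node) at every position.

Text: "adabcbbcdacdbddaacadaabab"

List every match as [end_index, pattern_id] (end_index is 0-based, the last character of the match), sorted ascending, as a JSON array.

Build automaton:
Trie nodes:
  n0 'ε': a→3 d→1
  n1 'd': a→2
  n2 'da': ·  ←P0
  n3 'a': ·  ←P1

Failure links (BFS by depth):
  n1('d'): parent n0 fail=0; on 'd' 0 → fail=0;  out ∅∪∅=∅
  n3('a'): parent n0 fail=0; on 'a' 0 → fail=0;  out {1}∪∅={1}
  n2('da'): parent n1 fail=0; on 'a' 0 → fail=3;  out {0}∪{1}={0,1}

Text stream:
i=0 'a': node 0→3  ** P1@[0:0]
i=1 'd': node 3→1 ·f
i=2 'a': node 1→2  ** P0@[1:2],P1@[2:2]
i=3 'b': node 2→0 ·f
i=4 'c': node 0→0
i=5 'b': node 0→0
i=6 'b': node 0→0
i=7 'c': node 0→0
i=8 'd': node 0→1
i=9 'a': node 1→2  ** P0@[8:9],P1@[9:9]
i=10 'c': node 2→0 ·f
i=11 'd': node 0→1
i=12 'b': node 1→0 ·f
i=13 'd': node 0→1
i=14 'd': node 1→1 ·f
i=15 'a': node 1→2  ** P0@[14:15],P1@[15:15]
i=16 'a': node 2→3 ·f  ** P1@[16:16]
i=17 'c': node 3→0 ·f
i=18 'a': node 0→3  ** P1@[18:18]
i=19 'd': node 3→1 ·f
i=20 'a': node 1→2  ** P0@[19:20],P1@[20:20]
i=21 'a': node 2→3 ·f  ** P1@[21:21]
i=22 'b': node 3→0 ·f
i=23 'a': node 0→3  ** P1@[23:23]
i=24 'b': node 3→0 ·f

Result: [[0,1],[2,0],[2,1],[9,0],[9,1],[15,0],[15,1],[16,1],[18,1],[20,0],[20,1],[21,1],[23,1]]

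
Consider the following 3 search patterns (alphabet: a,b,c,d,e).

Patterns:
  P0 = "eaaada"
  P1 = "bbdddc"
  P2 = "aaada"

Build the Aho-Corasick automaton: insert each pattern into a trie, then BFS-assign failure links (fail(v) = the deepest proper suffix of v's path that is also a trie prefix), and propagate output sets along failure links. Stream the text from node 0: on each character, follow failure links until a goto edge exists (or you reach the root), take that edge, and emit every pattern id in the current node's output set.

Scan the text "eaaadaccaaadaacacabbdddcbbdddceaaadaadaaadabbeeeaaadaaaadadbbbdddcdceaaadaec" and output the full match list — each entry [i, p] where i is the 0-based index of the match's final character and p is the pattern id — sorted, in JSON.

Build:
Trie nodes:
  0='ε' goto a→13 b→7 e→1
  1='e' goto a→2
  2='ea' goto a→3
  3='eaa' goto a→4
  4='eaaa' goto d→5
  5='eaaad' goto a→6
  6='eaaada' goto ·  ←P0
  7='b' goto b→8
  8='bb' goto d→9
  9='bbd' goto d→10
  10='bbdd' goto d→11
  11='bbddd' goto c→12
  12='bbdddc' goto ·  ←P1
  13='a' goto a→14
  14='aa' goto a→15
  15='aaa' goto d→16
  16='aaad' goto a→17
  17='aaada' goto ·  ←P2

BFS fail/out derivation:
  n1('e'): parent n0 fail=0; on 'e' 0 → fail=0;  out ∅∪∅=∅
  n7('b'): parent n0 fail=0; on 'b' 0 → fail=0;  out ∅∪∅=∅
  n13('a'): parent n0 fail=0; on 'a' 0 → fail=0;  out ∅∪∅=∅
  n2('ea'): parent n1 fail=0; on 'a' 0 → fail=13;  out ∅∪∅=∅
  n8('bb'): parent n7 fail=0; on 'b' 0 → fail=7;  out ∅∪∅=∅
  n14('aa'): parent n13 fail=0; on 'a' 0 → fail=13;  out ∅∪∅=∅
  n3('eaa'): parent n2 fail=13; on 'a' 13 → fail=14;  out ∅∪∅=∅
  n9('bbd'): parent n8 fail=7; on 'd' 7→0 → fail=0;  out ∅∪∅=∅
  n15('aaa'): parent n14 fail=13; on 'a' 13 → fail=14;  out ∅∪∅=∅
  n4('eaaa'): parent n3 fail=14; on 'a' 14 → fail=15;  out ∅∪∅=∅
  n10('bbdd'): parent n9 fail=0; on 'd' 0 → fail=0;  out ∅∪∅=∅
  n16('aaad'): parent n15 fail=14; on 'd' 14→13→0 → fail=0;  out ∅∪∅=∅
  n5('eaaad'): parent n4 fail=15; on 'd' 15 → fail=16;  out ∅∪∅=∅
  n11('bbddd'): parent n10 fail=0; on 'd' 0 → fail=0;  out ∅∪∅=∅
  n17('aaada'): parent n16 fail=0; on 'a' 0 → fail=13;  out {2}∪∅={2}
  n6('eaaada'): parent n5 fail=16; on 'a' 16 → fail=17;  out {0}∪{2}={0,2}
  n12('bbdddc'): parent n11 fail=0; on 'c' 0 → fail=0;  out {1}∪∅={1}

Scan:
[0] read 'e'  n0⇒n1
[1] read 'a'  n1⇒n2
[2] read 'a'  n2⇒n3
[3] read 'a'  n3⇒n4
[4] read 'd'  n4⇒n5
[5] read 'a'  n5⇒n6  emit P0@[0:5],P2@[1:5]
[6] read 'c'  n6⇒n0 (via fail)
[7] read 'c'  n0⇒n0
[8] read 'a'  n0⇒n13
[9] read 'a'  n13⇒n14
[10] read 'a'  n14⇒n15
[11] read 'd'  n15⇒n16
[12] read 'a'  n16⇒n17  emit P2@[8:12]
[13] read 'a'  n17⇒n14 (via fail)
[14] read 'c'  n14⇒n0 (via fail)
[15] read 'a'  n0⇒n13
[16] read 'c'  n13⇒n0 (via fail)
[17] read 'a'  n0⇒n13
[18] read 'b'  n13⇒n7 (via fail)
[19] read 'b'  n7⇒n8
[20] read 'd'  n8⇒n9
[21] read 'd'  n9⇒n10
[22] read 'd'  n10⇒n11
[23] read 'c'  n11⇒n12  emit P1@[18:23]
[24] read 'b'  n12⇒n7 (via fail)
[25] read 'b'  n7⇒n8
[26] read 'd'  n8⇒n9
[27] read 'd'  n9⇒n10
[28] read 'd'  n10⇒n11
[29] read 'c'  n11⇒n12  emit P1@[24:29]
[30] read 'e'  n12⇒n1 (via fail)
[31] read 'a'  n1⇒n2
[32] read 'a'  n2⇒n3
[33] read 'a'  n3⇒n4
[34] read 'd'  n4⇒n5
[35] read 'a'  n5⇒n6  emit P0@[30:35],P2@[31:35]
[36] read 'a'  n6⇒n14 (via fail)
[37] read 'd'  n14⇒n0 (via fail)
[38] read 'a'  n0⇒n13
[39] read 'a'  n13⇒n14
[40] read 'a'  n14⇒n15
[41] read 'd'  n15⇒n16
[42] read 'a'  n16⇒n17  emit P2@[38:42]
[43] read 'b'  n17⇒n7 (via fail)
[44] read 'b'  n7⇒n8
[45] read 'e'  n8⇒n1 (via fail)
[46] read 'e'  n1⇒n1 (via fail)
[47] read 'e'  n1⇒n1 (via fail)
[48] read 'a'  n1⇒n2
[49] read 'a'  n2⇒n3
[50] read 'a'  n3⇒n4
[51] read 'd'  n4⇒n5
[52] read 'a'  n5⇒n6  emit P0@[47:52],P2@[48:52]
[53] read 'a'  n6⇒n14 (via fail)
[54] read 'a'  n14⇒n15
[55] read 'a'  n15⇒n15 (via fail)
[56] read 'd'  n15⇒n16
[57] read 'a'  n16⇒n17  emit P2@[53:57]
[58] read 'd'  n17⇒n0 (via fail)
[59] read 'b'  n0⇒n7
[60] read 'b'  n7⇒n8
[61] read 'b'  n8⇒n8 (via fail)
[62] read 'd'  n8⇒n9
[63] read 'd'  n9⇒n10
[64] read 'd'  n10⇒n11
[65] read 'c'  n11⇒n12  emit P1@[60:65]
[66] read 'd'  n12⇒n0 (via fail)
[67] read 'c'  n0⇒n0
[68] read 'e'  n0⇒n1
[69] read 'a'  n1⇒n2
[70] read 'a'  n2⇒n3
[71] read 'a'  n3⇒n4
[72] read 'd'  n4⇒n5
[73] read 'a'  n5⇒n6  emit P0@[68:73],P2@[69:73]
[74] read 'e'  n6⇒n1 (via fail)
[75] read 'c'  n1⇒n0 (via fail)

Result: [[5,0],[5,2],[12,2],[23,1],[29,1],[35,0],[35,2],[42,2],[52,0],[52,2],[57,2],[65,1],[73,0],[73,2]]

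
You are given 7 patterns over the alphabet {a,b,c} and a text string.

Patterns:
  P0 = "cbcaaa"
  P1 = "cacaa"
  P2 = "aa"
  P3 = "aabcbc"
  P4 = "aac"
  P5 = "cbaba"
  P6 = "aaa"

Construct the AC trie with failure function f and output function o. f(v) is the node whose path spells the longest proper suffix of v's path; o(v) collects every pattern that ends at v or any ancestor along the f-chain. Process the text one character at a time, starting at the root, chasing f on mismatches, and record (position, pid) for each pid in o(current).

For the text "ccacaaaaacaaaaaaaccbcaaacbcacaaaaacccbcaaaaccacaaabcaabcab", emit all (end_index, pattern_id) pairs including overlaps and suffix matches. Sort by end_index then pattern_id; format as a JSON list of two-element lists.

Build:
Trie nodes:
  n0 'ε': a→11 c→1
  n1 'c': a→7 b→2
  n2 'cb': a→18 c→3
  n3 'cbc': a→4
  n4 'cbca': a→5
  n5 'cbcaa': a→6
  n6 'cbcaaa': ·  ←P0
  n7 'ca': c→8
  n8 'cac': a→9
  n9 'caca': a→10
  n10 'cacaa': ·  ←P1
  n11 'a': a→12
  n12 'aa': a→21 b→13 c→17  ←P2
  n13 'aab': c→14
  n14 'aabc': b→15
  n15 'aabcb': c→16
  n16 'aabcbc': ·  ←P3
  n17 'aac': ·  ←P4
  n18 'cba': b→19
  n19 'cbab': a→20
  n20 'cbaba': ·  ←P5
  n21 'aaa': ·  ←P6

Failure links (BFS by depth):
  fail(1) 'c': from fail(0)=0 chase 'c': 0 ⇒ 0;  out=∅∪out(0)=∅
  fail(11) 'a': from fail(0)=0 chase 'a': 0 ⇒ 0;  out=∅∪out(0)=∅
  fail(2) 'cb': from fail(1)=0 chase 'b': 0 ⇒ 0;  out=∅∪out(0)=∅
  fail(7) 'ca': from fail(1)=0 chase 'a': 0 ⇒ 11;  out=∅∪out(11)=∅
  fail(12) 'aa': from fail(11)=0 chase 'a': 0 ⇒ 11;  out={2}∪out(11)={2}
  fail(3) 'cbc': from fail(2)=0 chase 'c': 0 ⇒ 1;  out=∅∪out(1)=∅
  fail(8) 'cac': from fail(7)=11 chase 'c': 11→0 ⇒ 1;  out=∅∪out(1)=∅
  fail(13) 'aab': from fail(12)=11 chase 'b': 11→0 ⇒ 0;  out=∅∪out(0)=∅
  fail(17) 'aac': from fail(12)=11 chase 'c': 11→0 ⇒ 1;  out={4}∪out(1)={4}
  fail(18) 'cba': from fail(2)=0 chase 'a': 0 ⇒ 11;  out=∅∪out(11)=∅
  fail(21) 'aaa': from fail(12)=11 chase 'a': 11 ⇒ 12;  out={6}∪out(12)={2,6}
  fail(4) 'cbca': from fail(3)=1 chase 'a': 1 ⇒ 7;  out=∅∪out(7)=∅
  fail(9) 'caca': from fail(8)=1 chase 'a': 1 ⇒ 7;  out=∅∪out(7)=∅
  fail(14) 'aabc': from fail(13)=0 chase 'c': 0 ⇒ 1;  out=∅∪out(1)=∅
  fail(19) 'cbab': from fail(18)=11 chase 'b': 11→0 ⇒ 0;  out=∅∪out(0)=∅
  fail(5) 'cbcaa': from fail(4)=7 chase 'a': 7→11 ⇒ 12;  out=∅∪out(12)={2}
  fail(10) 'cacaa': from fail(9)=7 chase 'a': 7→11 ⇒ 12;  out={1}∪out(12)={1,2}
  fail(15) 'aabcb': from fail(14)=1 chase 'b': 1 ⇒ 2;  out=∅∪out(2)=∅
  fail(20) 'cbaba': from fail(19)=0 chase 'a': 0 ⇒ 11;  out={5}∪out(11)={5}
  fail(6) 'cbcaaa': from fail(5)=12 chase 'a': 12 ⇒ 21;  out={0}∪out(21)={0,2,6}
  fail(16) 'aabcbc': from fail(15)=2 chase 'c': 2 ⇒ 3;  out={3}∪out(3)={3}

Scan:
[0] read 'c'  n0⇒n1
[1] read 'c'  n1⇒n1 (fail-walked)
[2] read 'a'  n1⇒n7
[3] read 'c'  n7⇒n8
[4] read 'a'  n8⇒n9
[5] read 'a'  n9⇒n10  ** P1@[1:5],P2@[4:5]
[6] read 'a'  n10⇒n21 (fail-walked)  ** P2@[5:6],P6@[4:6]
[7] read 'a'  n21⇒n21 (fail-walked)  ** P2@[6:7],P6@[5:7]
[8] read 'a'  n21⇒n21 (fail-walked)  ** P2@[7:8],P6@[6:8]
[9] read 'c'  n21⇒n17 (fail-walked)  ** P4@[7:9]
[10] read 'a'  n17⇒n7 (fail-walked)
[11] read 'a'  n7⇒n12 (fail-walked)  ** P2@[10:11]
[12] read 'a'  n12⇒n21  ** P2@[11:12],P6@[10:12]
[13] read 'a'  n21⇒n21 (fail-walked)  ** P2@[12:13],P6@[11:13]
[14] read 'a'  n21⇒n21 (fail-walked)  ** P2@[13:14],P6@[12:14]
[15] read 'a'  n21⇒n21 (fail-walked)  ** P2@[14:15],P6@[13:15]
[16] read 'a'  n21⇒n21 (fail-walked)  ** P2@[15:16],P6@[14:16]
[17] read 'c'  n21⇒n17 (fail-walked)  ** P4@[15:17]
[18] read 'c'  n17⇒n1 (fail-walked)
[19] read 'b'  n1⇒n2
[20] read 'c'  n2⇒n3
[21] read 'a'  n3⇒n4
[22] read 'a'  n4⇒n5  ** P2@[21:22]
[23] read 'a'  n5⇒n6  ** P0@[18:23],P2@[22:23],P6@[21:23]
[24] read 'c'  n6⇒n17 (fail-walked)  ** P4@[22:24]
[25] read 'b'  n17⇒n2 (fail-walked)
[26] read 'c'  n2⇒n3
[27] read 'a'  n3⇒n4
[28] read 'c'  n4⇒n8 (fail-walked)
[29] read 'a'  n8⇒n9
[30] read 'a'  n9⇒n10  ** P1@[26:30],P2@[29:30]
[31] read 'a'  n10⇒n21 (fail-walked)  ** P2@[30:31],P6@[29:31]
[32] read 'a'  n21⇒n21 (fail-walked)  ** P2@[31:32],P6@[30:32]
[33] read 'a'  n21⇒n21 (fail-walked)  ** P2@[32:33],P6@[31:33]
[34] read 'c'  n21⇒n17 (fail-walked)  ** P4@[32:34]
[35] read 'c'  n17⇒n1 (fail-walked)
[36] read 'c'  n1⇒n1 (fail-walked)
[37] read 'b'  n1⇒n2
[38] read 'c'  n2⇒n3
[39] read 'a'  n3⇒n4
[40] read 'a'  n4⇒n5  ** P2@[39:40]
[41] read 'a'  n5⇒n6  ** P0@[36:41],P2@[40:41],P6@[39:41]
[42] read 'a'  n6⇒n21 (fail-walked)  ** P2@[41:42],P6@[40:42]
[43] read 'c'  n21⇒n17 (fail-walked)  ** P4@[41:43]
[44] read 'c'  n17⇒n1 (fail-walked)
[45] read 'a'  n1⇒n7
[46] read 'c'  n7⇒n8
[47] read 'a'  n8⇒n9
[48] read 'a'  n9⇒n10  ** P1@[44:48],P2@[47:48]
[49] read 'a'  n10⇒n21 (fail-walked)  ** P2@[48:49],P6@[47:49]
[50] read 'b'  n21⇒n13 (fail-walked)
[51] read 'c'  n13⇒n14
[52] read 'a'  n14⇒n7 (fail-walked)
[53] read 'a'  n7⇒n12 (fail-walked)  ** P2@[52:53]
[54] read 'b'  n12⇒n13
[55] read 'c'  n13⇒n14
[56] read 'a'  n14⇒n7 (fail-walked)
[57] read 'b'  n7⇒n0 (fail-walked)

Matches: [[5,1],[5,2],[6,2],[6,6],[7,2],[7,6],[8,2],[8,6],[9,4],[11,2],[12,2],[12,6],[13,2],[13,6],[14,2],[14,6],[15,2],[15,6],[16,2],[16,6],[17,4],[22,2],[23,0],[23,2],[23,6],[24,4],[30,1],[30,2],[31,2],[31,6],[32,2],[32,6],[33,2],[33,6],[34,4],[40,2],[41,0],[41,2],[41,6],[42,2],[42,6],[43,4],[48,1],[48,2],[49,2],[49,6],[53,2]]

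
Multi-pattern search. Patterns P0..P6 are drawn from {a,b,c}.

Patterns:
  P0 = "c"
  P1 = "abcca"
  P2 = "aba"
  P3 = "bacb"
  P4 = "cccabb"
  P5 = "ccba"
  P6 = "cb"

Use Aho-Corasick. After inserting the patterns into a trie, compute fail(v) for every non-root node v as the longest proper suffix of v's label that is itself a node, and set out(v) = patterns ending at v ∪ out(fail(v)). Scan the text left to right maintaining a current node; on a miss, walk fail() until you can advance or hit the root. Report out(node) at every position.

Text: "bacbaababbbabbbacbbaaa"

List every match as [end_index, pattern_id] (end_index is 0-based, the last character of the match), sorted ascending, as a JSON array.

Construct AC machine:
Trie nodes:
  0='ε' goto a→2 b→8 c→1
  1='c' goto b→19 c→12  ←P0
  2='a' goto b→3
  3='ab' goto a→7 c→4
  4='abc' goto c→5
  5='abcc' goto a→6
  6='abcca' goto ·  ←P1
  7='aba' goto ·  ←P2
  8='b' goto a→9
  9='ba' goto c→10
  10='bac' goto b→11
  11='bacb' goto ·  ←P3
  12='cc' goto b→17 c→13
  13='ccc' goto a→14
  14='ccca' goto b→15
  15='cccab' goto b→16
  16='cccabb' goto ·  ←P4
  17='ccb' goto a→18
  18='ccba' goto ·  ←P5
  19='cb' goto ·  ←P6

Failure links (BFS by depth):
  fail(1) 'c': from fail(0)=0 chase 'c': 0 ⇒ 0;  out={0}∪out(0)={0}
  fail(2) 'a': from fail(0)=0 chase 'a': 0 ⇒ 0;  out=∅∪out(0)=∅
  fail(8) 'b': from fail(0)=0 chase 'b': 0 ⇒ 0;  out=∅∪out(0)=∅
  fail(3) 'ab': from fail(2)=0 chase 'b': 0 ⇒ 8;  out=∅∪out(8)=∅
  fail(9) 'ba': from fail(8)=0 chase 'a': 0 ⇒ 2;  out=∅∪out(2)=∅
  fail(12) 'cc': from fail(1)=0 chase 'c': 0 ⇒ 1;  out=∅∪out(1)={0}
  fail(19) 'cb': from fail(1)=0 chase 'b': 0 ⇒ 8;  out={6}∪out(8)={6}
  fail(4) 'abc': from fail(3)=8 chase 'c': 8→0 ⇒ 1;  out=∅∪out(1)={0}
  fail(7) 'aba': from fail(3)=8 chase 'a': 8 ⇒ 9;  out={2}∪out(9)={2}
  fail(10) 'bac': from fail(9)=2 chase 'c': 2→0 ⇒ 1;  out=∅∪out(1)={0}
  fail(13) 'ccc': from fail(12)=1 chase 'c': 1 ⇒ 12;  out=∅∪out(12)={0}
  fail(17) 'ccb': from fail(12)=1 chase 'b': 1 ⇒ 19;  out=∅∪out(19)={6}
  fail(5) 'abcc': from fail(4)=1 chase 'c': 1 ⇒ 12;  out=∅∪out(12)={0}
  fail(11) 'bacb': from fail(10)=1 chase 'b': 1 ⇒ 19;  out={3}∪out(19)={3,6}
  fail(14) 'ccca': from fail(13)=12 chase 'a': 12→1→0 ⇒ 2;  out=∅∪out(2)=∅
  fail(18) 'ccba': from fail(17)=19 chase 'a': 19→8 ⇒ 9;  out={5}∪out(9)={5}
  fail(6) 'abcca': from fail(5)=12 chase 'a': 12→1→0 ⇒ 2;  out={1}∪out(2)={1}
  fail(15) 'cccab': from fail(14)=2 chase 'b': 2 ⇒ 3;  out=∅∪out(3)=∅
  fail(16) 'cccabb': from fail(15)=3 chase 'b': 3→8→0 ⇒ 8;  out={4}∪out(8)={4}

Text stream:
[0] read 'b'  n0⇒n8
[1] read 'a'  n8⇒n9
[2] read 'c'  n9⇒n10  ** P0@[2:2]
[3] read 'b'  n10⇒n11  ** P3@[0:3],P6@[2:3]
[4] read 'a'  n11⇒n9 ·f
[5] read 'a'  n9⇒n2 ·f
[6] read 'b'  n2⇒n3
[7] read 'a'  n3⇒n7  ** P2@[5:7]
[8] read 'b'  n7⇒n3 ·f
[9] read 'b'  n3⇒n8 ·f
[10] read 'b'  n8⇒n8 ·f
[11] read 'a'  n8⇒n9
[12] read 'b'  n9⇒n3 ·f
[13] read 'b'  n3⇒n8 ·f
[14] read 'b'  n8⇒n8 ·f
[15] read 'a'  n8⇒n9
[16] read 'c'  n9⇒n10  ** P0@[16:16]
[17] read 'b'  n10⇒n11  ** P3@[14:17],P6@[16:17]
[18] read 'b'  n11⇒n8 ·f
[19] read 'a'  n8⇒n9
[20] read 'a'  n9⇒n2 ·f
[21] read 'a'  n2⇒n2 ·f

Matches: [[2,0],[3,3],[3,6],[7,2],[16,0],[17,3],[17,6]]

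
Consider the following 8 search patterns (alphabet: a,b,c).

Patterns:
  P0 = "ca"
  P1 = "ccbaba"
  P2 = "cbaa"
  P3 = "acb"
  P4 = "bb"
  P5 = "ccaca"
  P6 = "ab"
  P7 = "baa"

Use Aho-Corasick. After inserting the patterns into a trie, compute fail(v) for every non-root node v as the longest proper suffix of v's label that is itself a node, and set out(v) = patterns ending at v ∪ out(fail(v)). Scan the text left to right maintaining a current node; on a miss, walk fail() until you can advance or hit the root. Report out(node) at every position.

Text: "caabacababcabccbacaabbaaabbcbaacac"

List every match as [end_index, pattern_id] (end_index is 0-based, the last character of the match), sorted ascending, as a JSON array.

Construct AC machine:
Trie (insert patterns):
  0='ε' goto a→11 b→14 c→1
  1='c' goto a→2 b→8 c→3
  2='ca' goto ·  [P0 ends]
  3='cc' goto a→16 b→4
  4='ccb' goto a→5
  5='ccba' goto b→6
  6='ccbab' goto a→7
  7='ccbaba' goto ·  [P1 ends]
  8='cb' goto a→9
  9='cba' goto a→10
  10='cbaa' goto ·  [P2 ends]
  11='a' goto b→19 c→12
  12='ac' goto b→13
  13='acb' goto ·  [P3 ends]
  14='b' goto a→20 b→15
  15='bb' goto ·  [P4 ends]
  16='cca' goto c→17
  17='ccac' goto a→18
  18='ccaca' goto ·  [P5 ends]
  19='ab' goto ·  [P6 ends]
  20='ba' goto a→21
  21='baa' goto ·  [P7 ends]

Failure links (BFS by depth):
  fail(1) 'c': from fail(0)=0 chase 'c': 0 ⇒ 0;  out=∅∪out(0)=∅
  fail(11) 'a': from fail(0)=0 chase 'a': 0 ⇒ 0;  out=∅∪out(0)=∅
  fail(14) 'b': from fail(0)=0 chase 'b': 0 ⇒ 0;  out=∅∪out(0)=∅
  fail(2) 'ca': from fail(1)=0 chase 'a': 0 ⇒ 11;  out={0}∪out(11)={0}
  fail(3) 'cc': from fail(1)=0 chase 'c': 0 ⇒ 1;  out=∅∪out(1)=∅
  fail(8) 'cb': from fail(1)=0 chase 'b': 0 ⇒ 14;  out=∅∪out(14)=∅
  fail(12) 'ac': from fail(11)=0 chase 'c': 0 ⇒ 1;  out=∅∪out(1)=∅
  fail(15) 'bb': from fail(14)=0 chase 'b': 0 ⇒ 14;  out={4}∪out(14)={4}
  fail(19) 'ab': from fail(11)=0 chase 'b': 0 ⇒ 14;  out={6}∪out(14)={6}
  fail(20) 'ba': from fail(14)=0 chase 'a': 0 ⇒ 11;  out=∅∪out(11)=∅
  fail(4) 'ccb': from fail(3)=1 chase 'b': 1 ⇒ 8;  out=∅∪out(8)=∅
  fail(9) 'cba': from fail(8)=14 chase 'a': 14 ⇒ 20;  out=∅∪out(20)=∅
  fail(13) 'acb': from fail(12)=1 chase 'b': 1 ⇒ 8;  out={3}∪out(8)={3}
  fail(16) 'cca': from fail(3)=1 chase 'a': 1 ⇒ 2;  out=∅∪out(2)={0}
  fail(21) 'baa': from fail(20)=11 chase 'a': 11→0 ⇒ 11;  out={7}∪out(11)={7}
  fail(5) 'ccba': from fail(4)=8 chase 'a': 8 ⇒ 9;  out=∅∪out(9)=∅
  fail(10) 'cbaa': from fail(9)=20 chase 'a': 20 ⇒ 21;  out={2}∪out(21)={2,7}
  fail(17) 'ccac': from fail(16)=2 chase 'c': 2→11 ⇒ 12;  out=∅∪out(12)=∅
  fail(6) 'ccbab': from fail(5)=9 chase 'b': 9→20→11 ⇒ 19;  out=∅∪out(19)={6}
  fail(18) 'ccaca': from fail(17)=12 chase 'a': 12→1 ⇒ 2;  out={5}∪out(2)={0,5}
  fail(7) 'ccbaba': from fail(6)=19 chase 'a': 19→14 ⇒ 20;  out={1}∪out(20)={1}

Text stream:
i=0 'c': node 0→1
i=1 'a': node 1→2  emit P0@[0:1]
i=2 'a': node 2→11 (via fail)
i=3 'b': node 11→19  emit P6@[2:3]
i=4 'a': node 19→20 (via fail)
i=5 'c': node 20→12 (via fail)
i=6 'a': node 12→2 (via fail)  emit P0@[5:6]
i=7 'b': node 2→19 (via fail)  emit P6@[6:7]
i=8 'a': node 19→20 (via fail)
i=9 'b': node 20→19 (via fail)  emit P6@[8:9]
i=10 'c': node 19→1 (via fail)
i=11 'a': node 1→2  emit P0@[10:11]
i=12 'b': node 2→19 (via fail)  emit P6@[11:12]
i=13 'c': node 19→1 (via fail)
i=14 'c': node 1→3
i=15 'b': node 3→4
i=16 'a': node 4→5
i=17 'c': node 5→12 (via fail)
i=18 'a': node 12→2 (via fail)  emit P0@[17:18]
i=19 'a': node 2→11 (via fail)
i=20 'b': node 11→19  emit P6@[19:20]
i=21 'b': node 19→15 (via fail)  emit P4@[20:21]
i=22 'a': node 15→20 (via fail)
i=23 'a': node 20→21  emit P7@[21:23]
i=24 'a': node 21→11 (via fail)
i=25 'b': node 11→19  emit P6@[24:25]
i=26 'b': node 19→15 (via fail)  emit P4@[25:26]
i=27 'c': node 15→1 (via fail)
i=28 'b': node 1→8
i=29 'a': node 8→9
i=30 'a': node 9→10  emit P2@[27:30],P7@[28:30]
i=31 'c': node 10→12 (via fail)
i=32 'a': node 12→2 (via fail)  emit P0@[31:32]
i=33 'c': node 2→12 (via fail)

All matches (sorted): [[1,0],[3,6],[6,0],[7,6],[9,6],[11,0],[12,6],[18,0],[20,6],[21,4],[23,7],[25,6],[26,4],[30,2],[30,7],[32,0]]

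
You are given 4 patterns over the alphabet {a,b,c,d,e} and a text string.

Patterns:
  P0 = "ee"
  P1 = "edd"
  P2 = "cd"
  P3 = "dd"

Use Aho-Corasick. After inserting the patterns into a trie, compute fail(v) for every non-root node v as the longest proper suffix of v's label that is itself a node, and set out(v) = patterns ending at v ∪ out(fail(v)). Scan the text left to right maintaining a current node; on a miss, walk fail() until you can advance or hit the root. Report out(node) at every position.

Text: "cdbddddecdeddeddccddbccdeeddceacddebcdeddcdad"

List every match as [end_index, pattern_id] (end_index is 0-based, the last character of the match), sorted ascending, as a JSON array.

Build:
Trie (insert patterns):
  n0 'ε': c→5 d→7 e→1
  n1 'e': d→3 e→2
  n2 'ee': ·  ←P0
  n3 'ed': d→4
  n4 'edd': ·  ←P1
  n5 'c': d→6
  n6 'cd': ·  ←P2
  n7 'd': d→8
  n8 'dd': ·  ←P3

Failure links (BFS by depth):
  n1('e'): parent n0 fail=0; on 'e' 0 → fail=0;  out ∅∪∅=∅
  n5('c'): parent n0 fail=0; on 'c' 0 → fail=0;  out ∅∪∅=∅
  n7('d'): parent n0 fail=0; on 'd' 0 → fail=0;  out ∅∪∅=∅
  n2('ee'): parent n1 fail=0; on 'e' 0 → fail=1;  out {0}∪∅={0}
  n3('ed'): parent n1 fail=0; on 'd' 0 → fail=7;  out ∅∪∅=∅
  n6('cd'): parent n5 fail=0; on 'd' 0 → fail=7;  out {2}∪∅={2}
  n8('dd'): parent n7 fail=0; on 'd' 0 → fail=7;  out {3}∪∅={3}
  n4('edd'): parent n3 fail=7; on 'd' 7 → fail=8;  out {1}∪{3}={1,3}

Text stream:
i=0 'c': node 0→5
i=1 'd': node 5→6  emit P2@[0:1]
i=2 'b': node 6→0 (fail-walked)
i=3 'd': node 0→7
i=4 'd': node 7→8  emit P3@[3:4]
i=5 'd': node 8→8 (fail-walked)  emit P3@[4:5]
i=6 'd': node 8→8 (fail-walked)  emit P3@[5:6]
i=7 'e': node 8→1 (fail-walked)
i=8 'c': node 1→5 (fail-walked)
i=9 'd': node 5→6  emit P2@[8:9]
i=10 'e': node 6→1 (fail-walked)
i=11 'd': node 1→3
i=12 'd': node 3→4  emit P1@[10:12],P3@[11:12]
i=13 'e': node 4→1 (fail-walked)
i=14 'd': node 1→3
i=15 'd': node 3→4  emit P1@[13:15],P3@[14:15]
i=16 'c': node 4→5 (fail-walked)
i=17 'c': node 5→5 (fail-walked)
i=18 'd': node 5→6  emit P2@[17:18]
i=19 'd': node 6→8 (fail-walked)  emit P3@[18:19]
i=20 'b': node 8→0 (fail-walked)
i=21 'c': node 0→5
i=22 'c': node 5→5 (fail-walked)
i=23 'd': node 5→6  emit P2@[22:23]
i=24 'e': node 6→1 (fail-walked)
i=25 'e': node 1→2  emit P0@[24:25]
i=26 'd': node 2→3 (fail-walked)
i=27 'd': node 3→4  emit P1@[25:27],P3@[26:27]
i=28 'c': node 4→5 (fail-walked)
i=29 'e': node 5→1 (fail-walked)
i=30 'a': node 1→0 (fail-walked)
i=31 'c': node 0→5
i=32 'd': node 5→6  emit P2@[31:32]
i=33 'd': node 6→8 (fail-walked)  emit P3@[32:33]
i=34 'e': node 8→1 (fail-walked)
i=35 'b': node 1→0 (fail-walked)
i=36 'c': node 0→5
i=37 'd': node 5→6  emit P2@[36:37]
i=38 'e': node 6→1 (fail-walked)
i=39 'd': node 1→3
i=40 'd': node 3→4  emit P1@[38:40],P3@[39:40]
i=41 'c': node 4→5 (fail-walked)
i=42 'd': node 5→6  emit P2@[41:42]
i=43 'a': node 6→0 (fail-walked)
i=44 'd': node 0→7

All matches (sorted): [[1,2],[4,3],[5,3],[6,3],[9,2],[12,1],[12,3],[15,1],[15,3],[18,2],[19,3],[23,2],[25,0],[27,1],[27,3],[32,2],[33,3],[37,2],[40,1],[40,3],[42,2]]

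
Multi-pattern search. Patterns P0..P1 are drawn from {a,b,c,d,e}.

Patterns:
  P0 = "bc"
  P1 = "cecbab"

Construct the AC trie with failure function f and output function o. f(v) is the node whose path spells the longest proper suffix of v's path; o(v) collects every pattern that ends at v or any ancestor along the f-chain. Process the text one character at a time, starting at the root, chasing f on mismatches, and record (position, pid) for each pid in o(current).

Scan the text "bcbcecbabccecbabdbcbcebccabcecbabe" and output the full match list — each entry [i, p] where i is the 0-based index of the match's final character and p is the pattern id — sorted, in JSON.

Build automaton:
Trie (insert patterns):
  0='ε' goto b→1 c→3
  1='b' goto c→2
  2='bc' goto ·  [P0 ends]
  3='c' goto e→4
  4='ce' goto c→5
  5='cec' goto b→6
  6='cecb' goto a→7
  7='cecba' goto b→8
  8='cecbab' goto ·  [P1 ends]

BFS fail/out derivation:
  fail(1) 'b': from fail(0)=0 chase 'b': 0 ⇒ 0;  out=∅∪out(0)=∅
  fail(3) 'c': from fail(0)=0 chase 'c': 0 ⇒ 0;  out=∅∪out(0)=∅
  fail(2) 'bc': from fail(1)=0 chase 'c': 0 ⇒ 3;  out={0}∪out(3)={0}
  fail(4) 'ce': from fail(3)=0 chase 'e': 0 ⇒ 0;  out=∅∪out(0)=∅
  fail(5) 'cec': from fail(4)=0 chase 'c': 0 ⇒ 3;  out=∅∪out(3)=∅
  fail(6) 'cecb': from fail(5)=3 chase 'b': 3→0 ⇒ 1;  out=∅∪out(1)=∅
  fail(7) 'cecba': from fail(6)=1 chase 'a': 1→0 ⇒ 0;  out=∅∪out(0)=∅
  fail(8) 'cecbab': from fail(7)=0 chase 'b': 0 ⇒ 1;  out={1}∪out(1)={1}

Text stream:
pos 0 'b': at 1
pos 1 'c': at 2  → match P0@[0:1]
pos 2 'b': at 1 (fail-walked)
pos 3 'c': at 2  → match P0@[2:3]
pos 4 'e': at 4 (fail-walked)
pos 5 'c': at 5
pos 6 'b': at 6
pos 7 'a': at 7
pos 8 'b': at 8  → match P1@[3:8]
pos 9 'c': at 2 (fail-walked)  → match P0@[8:9]
pos 10 'c': at 3 (fail-walked)
pos 11 'e': at 4
pos 12 'c': at 5
pos 13 'b': at 6
pos 14 'a': at 7
pos 15 'b': at 8  → match P1@[10:15]
pos 16 'd': at 0 (fail-walked)
pos 17 'b': at 1
pos 18 'c': at 2  → match P0@[17:18]
pos 19 'b': at 1 (fail-walked)
pos 20 'c': at 2  → match P0@[19:20]
pos 21 'e': at 4 (fail-walked)
pos 22 'b': at 1 (fail-walked)
pos 23 'c': at 2  → match P0@[22:23]
pos 24 'c': at 3 (fail-walked)
pos 25 'a': at 0 (fail-walked)
pos 26 'b': at 1
pos 27 'c': at 2  → match P0@[26:27]
pos 28 'e': at 4 (fail-walked)
pos 29 'c': at 5
pos 30 'b': at 6
pos 31 'a': at 7
pos 32 'b': at 8  → match P1@[27:32]
pos 33 'e': at 0 (fail-walked)

Matches: [[1,0],[3,0],[8,1],[9,0],[15,1],[18,0],[20,0],[23,0],[27,0],[32,1]]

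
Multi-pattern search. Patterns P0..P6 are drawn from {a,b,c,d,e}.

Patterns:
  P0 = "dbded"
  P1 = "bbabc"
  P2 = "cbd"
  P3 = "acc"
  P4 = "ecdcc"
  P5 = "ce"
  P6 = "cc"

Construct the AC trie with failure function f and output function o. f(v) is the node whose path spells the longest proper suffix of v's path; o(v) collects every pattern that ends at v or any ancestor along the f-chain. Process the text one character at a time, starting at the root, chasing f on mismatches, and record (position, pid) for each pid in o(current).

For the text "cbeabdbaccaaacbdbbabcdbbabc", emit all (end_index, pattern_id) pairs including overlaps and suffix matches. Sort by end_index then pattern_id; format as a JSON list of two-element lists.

Build:
Trie (insert patterns):
  0='ε' goto a→14 b→6 c→11 d→1 e→17
  1='d' goto b→2
  2='db' goto d→3
  3='dbd' goto e→4
  4='dbde' goto d→5
  5='dbded' goto ·  ←P0
  6='b' goto b→7
  7='bb' goto a→8
  8='bba' goto b→9
  9='bbab' goto c→10
  10='bbabc' goto ·  ←P1
  11='c' goto b→12 c→23 e→22
  12='cb' goto d→13
  13='cbd' goto ·  ←P2
  14='a' goto c→15
  15='ac' goto c→16
  16='acc' goto ·  ←P3
  17='e' goto c→18
  18='ec' goto d→19
  19='ecd' goto c→20
  20='ecdc' goto c→21
  21='ecdcc' goto ·  ←P4
  22='ce' goto ·  ←P5
  23='cc' goto ·  ←P6

BFS fail/out derivation:
  n1('d'): parent n0 fail=0; on 'd' 0 → fail=0;  out ∅∪∅=∅
  n6('b'): parent n0 fail=0; on 'b' 0 → fail=0;  out ∅∪∅=∅
  n11('c'): parent n0 fail=0; on 'c' 0 → fail=0;  out ∅∪∅=∅
  n14('a'): parent n0 fail=0; on 'a' 0 → fail=0;  out ∅∪∅=∅
  n17('e'): parent n0 fail=0; on 'e' 0 → fail=0;  out ∅∪∅=∅
  n2('db'): parent n1 fail=0; on 'b' 0 → fail=6;  out ∅∪∅=∅
  n7('bb'): parent n6 fail=0; on 'b' 0 → fail=6;  out ∅∪∅=∅
  n12('cb'): parent n11 fail=0; on 'b' 0 → fail=6;  out ∅∪∅=∅
  n15('ac'): parent n14 fail=0; on 'c' 0 → fail=11;  out ∅∪∅=∅
  n18('ec'): parent n17 fail=0; on 'c' 0 → fail=11;  out ∅∪∅=∅
  n22('ce'): parent n11 fail=0; on 'e' 0 → fail=17;  out {5}∪∅={5}
  n23('cc'): parent n11 fail=0; on 'c' 0 → fail=11;  out {6}∪∅={6}
  n3('dbd'): parent n2 fail=6; on 'd' 6→0 → fail=1;  out ∅∪∅=∅
  n8('bba'): parent n7 fail=6; on 'a' 6→0 → fail=14;  out ∅∪∅=∅
  n13('cbd'): parent n12 fail=6; on 'd' 6→0 → fail=1;  out {2}∪∅={2}
  n16('acc'): parent n15 fail=11; on 'c' 11 → fail=23;  out {3}∪{6}={3,6}
  n19('ecd'): parent n18 fail=11; on 'd' 11→0 → fail=1;  out ∅∪∅=∅
  n4('dbde'): parent n3 fail=1; on 'e' 1→0 → fail=17;  out ∅∪∅=∅
  n9('bbab'): parent n8 fail=14; on 'b' 14→0 → fail=6;  out ∅∪∅=∅
  n20('ecdc'): parent n19 fail=1; on 'c' 1→0 → fail=11;  out ∅∪∅=∅
  n5('dbded'): parent n4 fail=17; on 'd' 17→0 → fail=1;  out {0}∪∅={0}
  n10('bbabc'): parent n9 fail=6; on 'c' 6→0 → fail=11;  out {1}∪∅={1}
  n21('ecdcc'): parent n20 fail=11; on 'c' 11 → fail=23;  out {4}∪{6}={4,6}

Run:
i=0 'c': node 0→11
i=1 'b': node 11→12
i=2 'e': node 12→17 (via fail)
i=3 'a': node 17→14 (via fail)
i=4 'b': node 14→6 (via fail)
i=5 'd': node 6→1 (via fail)
i=6 'b': node 1→2
i=7 'a': node 2→14 (via fail)
i=8 'c': node 14→15
i=9 'c': node 15→16  → match P3@[7:9],P6@[8:9]
i=10 'a': node 16→14 (via fail)
i=11 'a': node 14→14 (via fail)
i=12 'a': node 14→14 (via fail)
i=13 'c': node 14→15
i=14 'b': node 15→12 (via fail)
i=15 'd': node 12→13  → match P2@[13:15]
i=16 'b': node 13→2 (via fail)
i=17 'b': node 2→7 (via fail)
i=18 'a': node 7→8
i=19 'b': node 8→9
i=20 'c': node 9→10  → match P1@[16:20]
i=21 'd': node 10→1 (via fail)
i=22 'b': node 1→2
i=23 'b': node 2→7 (via fail)
i=24 'a': node 7→8
i=25 'b': node 8→9
i=26 'c': node 9→10  → match P1@[22:26]

Result: [[9,3],[9,6],[15,2],[20,1],[26,1]]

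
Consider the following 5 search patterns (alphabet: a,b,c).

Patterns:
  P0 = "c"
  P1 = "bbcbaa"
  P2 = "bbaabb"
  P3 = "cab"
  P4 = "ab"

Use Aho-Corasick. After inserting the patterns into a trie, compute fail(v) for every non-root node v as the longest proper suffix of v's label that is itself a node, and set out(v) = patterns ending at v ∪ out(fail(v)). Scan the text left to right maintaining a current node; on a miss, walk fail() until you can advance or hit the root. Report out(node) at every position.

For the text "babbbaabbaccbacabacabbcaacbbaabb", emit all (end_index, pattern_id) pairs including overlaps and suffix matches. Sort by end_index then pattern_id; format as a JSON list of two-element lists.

Build:
Trie (insert patterns):
  n0 'ε': a→14 b→2 c→1
  n1 'c': a→12  ←P0
  n2 'b': b→3
  n3 'bb': a→8 c→4
  n4 'bbc': b→5
  n5 'bbcb': a→6
  n6 'bbcba': a→7
  n7 'bbcbaa': ·  ←P1
  n8 'bba': a→9
  n9 'bbaa': b→10
  n10 'bbaab': b→11
  n11 'bbaabb': ·  ←P2
  n12 'ca': b→13
  n13 'cab': ·  ←P3
  n14 'a': b→15
  n15 'ab': ·  ←P4

BFS fail/out derivation:
  fail(1) 'c': from fail(0)=0 chase 'c': 0 ⇒ 0;  out={0}∪out(0)={0}
  fail(2) 'b': from fail(0)=0 chase 'b': 0 ⇒ 0;  out=∅∪out(0)=∅
  fail(14) 'a': from fail(0)=0 chase 'a': 0 ⇒ 0;  out=∅∪out(0)=∅
  fail(3) 'bb': from fail(2)=0 chase 'b': 0 ⇒ 2;  out=∅∪out(2)=∅
  fail(12) 'ca': from fail(1)=0 chase 'a': 0 ⇒ 14;  out=∅∪out(14)=∅
  fail(15) 'ab': from fail(14)=0 chase 'b': 0 ⇒ 2;  out={4}∪out(2)={4}
  fail(4) 'bbc': from fail(3)=2 chase 'c': 2→0 ⇒ 1;  out=∅∪out(1)={0}
  fail(8) 'bba': from fail(3)=2 chase 'a': 2→0 ⇒ 14;  out=∅∪out(14)=∅
  fail(13) 'cab': from fail(12)=14 chase 'b': 14 ⇒ 15;  out={3}∪out(15)={3,4}
  fail(5) 'bbcb': from fail(4)=1 chase 'b': 1→0 ⇒ 2;  out=∅∪out(2)=∅
  fail(9) 'bbaa': from fail(8)=14 chase 'a': 14→0 ⇒ 14;  out=∅∪out(14)=∅
  fail(6) 'bbcba': from fail(5)=2 chase 'a': 2→0 ⇒ 14;  out=∅∪out(14)=∅
  fail(10) 'bbaab': from fail(9)=14 chase 'b': 14 ⇒ 15;  out=∅∪out(15)={4}
  fail(7) 'bbcbaa': from fail(6)=14 chase 'a': 14→0 ⇒ 14;  out={1}∪out(14)={1}
  fail(11) 'bbaabb': from fail(10)=15 chase 'b': 15→2 ⇒ 3;  out={2}∪out(3)={2}

Scan:
pos 0 'b': at 2
pos 1 'a': at 14 ·f
pos 2 'b': at 15  → match P4@[1:2]
pos 3 'b': at 3 ·f
pos 4 'b': at 3 ·f
pos 5 'a': at 8
pos 6 'a': at 9
pos 7 'b': at 10  → match P4@[6:7]
pos 8 'b': at 11  → match P2@[3:8]
pos 9 'a': at 8 ·f
pos 10 'c': at 1 ·f  → match P0@[10:10]
pos 11 'c': at 1 ·f  → match P0@[11:11]
pos 12 'b': at 2 ·f
pos 13 'a': at 14 ·f
pos 14 'c': at 1 ·f  → match P0@[14:14]
pos 15 'a': at 12
pos 16 'b': at 13  → match P3@[14:16],P4@[15:16]
pos 17 'a': at 14 ·f
pos 18 'c': at 1 ·f  → match P0@[18:18]
pos 19 'a': at 12
pos 20 'b': at 13  → match P3@[18:20],P4@[19:20]
pos 21 'b': at 3 ·f
pos 22 'c': at 4  → match P0@[22:22]
pos 23 'a': at 12 ·f
pos 24 'a': at 14 ·f
pos 25 'c': at 1 ·f  → match P0@[25:25]
pos 26 'b': at 2 ·f
pos 27 'b': at 3
pos 28 'a': at 8
pos 29 'a': at 9
pos 30 'b': at 10  → match P4@[29:30]
pos 31 'b': at 11  → match P2@[26:31]

Result: [[2,4],[7,4],[8,2],[10,0],[11,0],[14,0],[16,3],[16,4],[18,0],[20,3],[20,4],[22,0],[25,0],[30,4],[31,2]]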